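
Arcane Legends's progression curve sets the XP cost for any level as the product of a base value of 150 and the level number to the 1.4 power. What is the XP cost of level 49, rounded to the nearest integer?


XP = 150 * level^1.4
Substitute level = 49:
XP = 150 * 49^1.4
= 150 * 232.4205
= 34863

34863 XP


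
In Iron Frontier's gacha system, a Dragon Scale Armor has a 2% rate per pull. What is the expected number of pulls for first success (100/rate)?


Expected pulls for a geometric distribution = 1/p = 100 / rate%
= 100 / 2
= 50.0

50.0 pulls


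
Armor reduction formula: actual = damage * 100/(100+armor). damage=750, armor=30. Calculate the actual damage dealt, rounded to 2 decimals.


actual = 750 * 100 / (100 + 30)
= 750 * 100 / 130
= 75000 / 130
= 576.92

576.92 damage


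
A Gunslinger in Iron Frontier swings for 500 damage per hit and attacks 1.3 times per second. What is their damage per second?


DPS = damage * attack_speed
= 500 * 1.3
= 650.0

650.0 DPS


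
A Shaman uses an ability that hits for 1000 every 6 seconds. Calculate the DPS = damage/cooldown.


DPS = damage / cooldown
= 1000 / 6
= 166.67

166.67 DPS


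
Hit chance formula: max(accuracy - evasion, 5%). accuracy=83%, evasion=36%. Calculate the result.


accuracy - evasion = 83 - 36 = 47
Apply floor: max(47, 5) = 47
Hit chance = 47%

47%


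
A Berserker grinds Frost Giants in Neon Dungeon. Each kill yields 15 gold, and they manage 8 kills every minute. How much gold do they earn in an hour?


Gold per minute = 15 * 8 = 120
Gold per hour = 120 * 60 = 7200

7200 gold/hour


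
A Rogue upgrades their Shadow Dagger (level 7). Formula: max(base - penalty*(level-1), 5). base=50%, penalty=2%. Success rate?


raw_rate = 50 - 2 * (7 - 1)
= 50 - 2 * 6
= 50 - 12
= 38
Apply floor: max(38, 5) = 38%

38%


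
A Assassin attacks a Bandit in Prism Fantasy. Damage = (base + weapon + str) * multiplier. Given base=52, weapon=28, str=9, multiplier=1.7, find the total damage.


Sum base + weapon + str = 52 + 28 + 9 = 89
Multiply by 1.7:
89 * 1.7 = 151.3

151.3 damage


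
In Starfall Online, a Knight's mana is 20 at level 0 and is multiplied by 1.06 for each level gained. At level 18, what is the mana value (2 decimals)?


value = base * growth^level
= 20 * 1.06^18
= 20 * 2.854339
= 57.09

57.09 mana


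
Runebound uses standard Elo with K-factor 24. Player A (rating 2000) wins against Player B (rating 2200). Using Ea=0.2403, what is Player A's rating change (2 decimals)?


Elo update: delta = K * (S - Ea), where S = 1 (wins)
S - Ea = 1 - 0.2403 = 0.7597
Rating change = 24 * 0.7597
= 18.23

18.23 rating points


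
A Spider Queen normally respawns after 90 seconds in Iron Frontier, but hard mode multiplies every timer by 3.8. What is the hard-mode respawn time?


Respawn time = base * multiplier
= 90 * 3.8
= 342.0 seconds

342.0 seconds


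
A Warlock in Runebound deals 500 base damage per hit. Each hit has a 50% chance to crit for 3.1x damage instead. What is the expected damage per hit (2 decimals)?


E[dmg] = base * (1 + crit_chance * (crit_mult - 1))
cc as decimal = 50/100 = 0.5
cm - 1 = 3.1 - 1 = 2.1
Bonus factor = 0.5 * 2.1 = 1.05
Total multiplier = 1 + 1.05 = 2.05
Expected damage = 500 * 2.05 = 1025.00

1025.00 damage


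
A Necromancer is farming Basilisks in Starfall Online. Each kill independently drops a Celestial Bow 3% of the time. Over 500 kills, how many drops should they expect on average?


Expected drops = kills * (drop_rate / 100)
= 500 * (3 / 100)
= 500 * 0.03
= 15.0

15.0 drops


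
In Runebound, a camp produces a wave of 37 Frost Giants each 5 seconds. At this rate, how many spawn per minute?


Spawns per minute = count * (60 / interval)
= 37 * (60 / 5)
= 37 * 12.0
= 444.0

444.0 per minute


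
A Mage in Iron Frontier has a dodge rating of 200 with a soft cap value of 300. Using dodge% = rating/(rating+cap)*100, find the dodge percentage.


dodge% = 200 / (200 + 300) * 100
= 200 / 500 * 100
= 0.4 * 100
= 40.00%

40.00%


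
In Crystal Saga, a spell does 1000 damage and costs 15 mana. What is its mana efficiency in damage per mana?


Efficiency = damage / mana
= 1000 / 15
= 66.67

66.67 dmg/mana


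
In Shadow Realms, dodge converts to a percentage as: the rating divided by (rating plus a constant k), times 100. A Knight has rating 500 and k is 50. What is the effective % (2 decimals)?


effective% = rating / (rating + k) * 100
= 500 / (500 + 50) * 100
= 500 / 550 * 100
= 0.909091 * 100
= 90.91%

90.91%


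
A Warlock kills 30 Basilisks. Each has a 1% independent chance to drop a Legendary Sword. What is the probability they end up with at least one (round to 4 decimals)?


P(at least one) = 1 - P(none) = 1 - (1-p)^n
p = 1/100 = 0.01
1 - p = 0.99
(1 - p)^30 = 0.99^30 = 0.739700
P(at least one) = 1 - 0.739700 = 0.2603

0.2603


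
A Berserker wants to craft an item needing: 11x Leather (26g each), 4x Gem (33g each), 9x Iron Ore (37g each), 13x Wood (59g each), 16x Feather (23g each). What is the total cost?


Cost breakdown:
  Leather: 11 * 26 = 286
  Gem: 4 * 33 = 132
  Iron Ore: 9 * 37 = 333
  Wood: 13 * 59 = 767
  Feather: 16 * 23 = 368
Total = 286 + 132 + 333 + 767 + 368 = 1886

1886 gold


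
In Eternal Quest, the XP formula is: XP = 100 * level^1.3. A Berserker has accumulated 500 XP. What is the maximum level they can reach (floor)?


XP = 100 * level^1.3, so level = (XP / 100)^(1/1.3)
= (500 / 100)^(1/1.3)
= 5.0^0.7692
= 3.4488
Floor: level = 3

level 3


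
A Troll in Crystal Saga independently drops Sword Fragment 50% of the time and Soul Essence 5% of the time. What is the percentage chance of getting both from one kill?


For independent events, P(both) = P(A) * P(B)
= 50% * 5%
= 250 / 100 %
= 2.5%

2.5%


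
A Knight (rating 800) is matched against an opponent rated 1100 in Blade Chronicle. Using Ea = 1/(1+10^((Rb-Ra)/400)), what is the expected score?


Elo expected score: Ea = 1/(1 + 10^((Rb-Ra)/400))
Rb - Ra = 1100 - 800 = 300
(Rb-Ra)/400 = 300/400 = 0.75
10^0.75 = 5.623413
Ea = 1/(1 + 5.623413) = 1/6.623413 = 0.1510

0.1510


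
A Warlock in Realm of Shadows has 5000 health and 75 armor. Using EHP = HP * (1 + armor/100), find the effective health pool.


EHP = 5000 * (1 + 75/100)
= 5000 * (1 + 0.75)
= 5000 * 1.75
= 8750.0

8750.0 EHP


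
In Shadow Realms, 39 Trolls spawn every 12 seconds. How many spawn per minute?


Spawns per minute = count * (60 / interval)
= 39 * (60 / 12)
= 39 * 5.0
= 195.0

195.0 per minute


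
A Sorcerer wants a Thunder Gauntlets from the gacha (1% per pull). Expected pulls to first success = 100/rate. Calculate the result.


Expected pulls for a geometric distribution = 1/p = 100 / rate%
= 100 / 1
= 100.0

100.0 pulls


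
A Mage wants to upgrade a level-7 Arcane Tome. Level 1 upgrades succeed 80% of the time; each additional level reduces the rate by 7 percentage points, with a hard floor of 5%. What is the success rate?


raw_rate = 80 - 7 * (7 - 1)
= 80 - 7 * 6
= 80 - 42
= 38
Apply floor: max(38, 5) = 38%

38%


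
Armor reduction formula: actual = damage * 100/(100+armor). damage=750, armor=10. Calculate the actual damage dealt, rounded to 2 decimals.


actual = 750 * 100 / (100 + 10)
= 750 * 100 / 110
= 75000 / 110
= 681.82

681.82 damage


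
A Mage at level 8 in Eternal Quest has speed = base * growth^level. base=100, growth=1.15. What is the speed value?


value = base * growth^level
= 100 * 1.15^8
= 100 * 3.059023
= 305.90

305.90 speed


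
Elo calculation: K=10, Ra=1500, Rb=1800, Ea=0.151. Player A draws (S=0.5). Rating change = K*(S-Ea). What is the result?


Elo update: delta = K * (S - Ea), where S = 0.5 (draws)
S - Ea = 0.5 - 0.151 = 0.349
Rating change = 10 * 0.349
= 3.49

3.49 rating points


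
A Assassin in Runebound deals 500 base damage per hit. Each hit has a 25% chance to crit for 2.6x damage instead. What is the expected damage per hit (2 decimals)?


E[dmg] = base * (1 + crit_chance * (crit_mult - 1))
cc as decimal = 25/100 = 0.25
cm - 1 = 2.6 - 1 = 1.6
Bonus factor = 0.25 * 1.6 = 0.4
Total multiplier = 1 + 0.4 = 1.4
Expected damage = 500 * 1.4 = 700.00

700.00 damage


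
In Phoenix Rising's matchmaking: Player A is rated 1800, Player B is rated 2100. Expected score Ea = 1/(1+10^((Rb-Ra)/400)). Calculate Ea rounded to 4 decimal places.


Elo expected score: Ea = 1/(1 + 10^((Rb-Ra)/400))
Rb - Ra = 2100 - 1800 = 300
(Rb-Ra)/400 = 300/400 = 0.75
10^0.75 = 5.623413
Ea = 1/(1 + 5.623413) = 1/6.623413 = 0.1510

0.1510


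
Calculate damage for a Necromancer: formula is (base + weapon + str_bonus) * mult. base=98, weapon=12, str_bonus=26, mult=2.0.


Sum base + weapon + str = 98 + 12 + 26 = 136
Multiply by 2.0:
136 * 2.0 = 272.0

272.0 damage


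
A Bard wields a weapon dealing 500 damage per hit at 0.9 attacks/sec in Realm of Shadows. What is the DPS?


DPS = damage * attack_speed
= 500 * 0.9
= 450.0

450.0 DPS


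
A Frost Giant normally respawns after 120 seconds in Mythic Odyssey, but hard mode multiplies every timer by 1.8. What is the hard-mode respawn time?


Respawn time = base * multiplier
= 120 * 1.8
= 216.0 seconds

216.0 seconds


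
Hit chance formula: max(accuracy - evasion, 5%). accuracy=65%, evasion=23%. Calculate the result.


accuracy - evasion = 65 - 23 = 42
Apply floor: max(42, 5) = 42
Hit chance = 42%

42%


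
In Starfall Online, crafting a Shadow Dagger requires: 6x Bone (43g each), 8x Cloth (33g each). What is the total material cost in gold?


Cost breakdown:
  Bone: 6 * 43 = 258
  Cloth: 8 * 33 = 264
Total = 258 + 264 = 522

522 gold


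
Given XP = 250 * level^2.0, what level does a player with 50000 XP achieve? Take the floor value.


XP = 250 * level^2.0, so level = (XP / 250)^(1/2.0)
= (50000 / 250)^(1/2.0)
= 200.0^0.5
= 14.1421
Floor: level = 14

level 14


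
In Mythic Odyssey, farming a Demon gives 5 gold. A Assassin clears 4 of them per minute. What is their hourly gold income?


Gold per minute = 5 * 4 = 20
Gold per hour = 20 * 60 = 1200

1200 gold/hour


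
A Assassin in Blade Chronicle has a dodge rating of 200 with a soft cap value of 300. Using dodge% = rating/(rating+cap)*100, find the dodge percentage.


dodge% = 200 / (200 + 300) * 100
= 200 / 500 * 100
= 0.4 * 100
= 40.00%

40.00%


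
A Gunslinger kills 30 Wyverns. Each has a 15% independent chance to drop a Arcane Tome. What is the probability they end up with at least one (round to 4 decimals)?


P(at least one) = 1 - P(none) = 1 - (1-p)^n
p = 15/100 = 0.15
1 - p = 0.85
(1 - p)^30 = 0.85^30 = 0.007631
P(at least one) = 1 - 0.007631 = 0.9924

0.9924


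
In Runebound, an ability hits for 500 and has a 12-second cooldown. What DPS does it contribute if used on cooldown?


DPS = damage / cooldown
= 500 / 12
= 41.67

41.67 DPS


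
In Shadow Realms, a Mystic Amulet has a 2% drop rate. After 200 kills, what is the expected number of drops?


Expected drops = kills * (drop_rate / 100)
= 200 * (2 / 100)
= 200 * 0.02
= 4.0

4.0 drops


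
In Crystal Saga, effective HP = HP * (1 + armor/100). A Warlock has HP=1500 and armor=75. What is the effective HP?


EHP = 1500 * (1 + 75/100)
= 1500 * (1 + 0.75)
= 1500 * 1.75
= 2625.0

2625.0 EHP


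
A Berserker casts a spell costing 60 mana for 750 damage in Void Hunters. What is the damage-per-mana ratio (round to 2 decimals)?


Efficiency = damage / mana
= 750 / 60
= 12.50

12.50 dmg/mana


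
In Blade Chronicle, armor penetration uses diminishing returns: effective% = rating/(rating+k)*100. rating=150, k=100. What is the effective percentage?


effective% = rating / (rating + k) * 100
= 150 / (150 + 100) * 100
= 150 / 250 * 100
= 0.6 * 100
= 60.00%

60.00%


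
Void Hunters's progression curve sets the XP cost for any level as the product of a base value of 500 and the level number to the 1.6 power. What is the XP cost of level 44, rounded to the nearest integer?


XP = 500 * level^1.6
Substitute level = 44:
XP = 500 * 44^1.6
= 500 * 426.1125
= 213056

213056 XP


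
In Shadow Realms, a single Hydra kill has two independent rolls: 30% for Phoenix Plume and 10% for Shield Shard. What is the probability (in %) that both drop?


For independent events, P(both) = P(A) * P(B)
= 30% * 10%
= 300 / 100 %
= 3.0%

3.0%


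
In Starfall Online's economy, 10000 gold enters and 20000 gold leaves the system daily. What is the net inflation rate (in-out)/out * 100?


Net gold = 10000 - 20000 = -10000
Inflation rate = net / sunk * 100 = -10000 / 20000 * 100
= -0.5 * 100
= -50.00%

-50.00%


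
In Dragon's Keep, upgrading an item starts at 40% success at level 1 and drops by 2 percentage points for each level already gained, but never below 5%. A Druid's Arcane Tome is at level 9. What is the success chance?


raw_rate = 40 - 2 * (9 - 1)
= 40 - 2 * 8
= 40 - 16
= 24
Apply floor: max(24, 5) = 24%

24%


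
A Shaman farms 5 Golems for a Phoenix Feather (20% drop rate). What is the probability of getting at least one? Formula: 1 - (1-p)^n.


P(at least one) = 1 - P(none) = 1 - (1-p)^n
p = 20/100 = 0.2
1 - p = 0.8
(1 - p)^5 = 0.8^5 = 0.327680
P(at least one) = 1 - 0.327680 = 0.6723

0.6723


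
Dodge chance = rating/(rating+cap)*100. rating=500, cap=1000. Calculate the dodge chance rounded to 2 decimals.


dodge% = 500 / (500 + 1000) * 100
= 500 / 1500 * 100
= 0.333333 * 100
= 33.33%

33.33%


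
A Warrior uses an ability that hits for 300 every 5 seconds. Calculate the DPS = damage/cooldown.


DPS = damage / cooldown
= 300 / 5
= 60.00

60.00 DPS


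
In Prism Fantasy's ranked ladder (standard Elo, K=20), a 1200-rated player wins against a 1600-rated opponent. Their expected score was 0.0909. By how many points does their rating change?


Elo update: delta = K * (S - Ea), where S = 1 (wins)
S - Ea = 1 - 0.0909 = 0.9091
Rating change = 20 * 0.9091
= 18.18

18.18 rating points


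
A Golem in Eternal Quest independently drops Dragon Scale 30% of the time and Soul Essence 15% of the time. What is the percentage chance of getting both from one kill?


For independent events, P(both) = P(A) * P(B)
= 30% * 15%
= 450 / 100 %
= 4.5%

4.5%


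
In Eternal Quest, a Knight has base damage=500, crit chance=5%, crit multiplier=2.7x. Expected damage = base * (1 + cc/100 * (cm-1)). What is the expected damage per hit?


E[dmg] = base * (1 + crit_chance * (crit_mult - 1))
cc as decimal = 5/100 = 0.05
cm - 1 = 2.7 - 1 = 1.7
Bonus factor = 0.05 * 1.7 = 0.085
Total multiplier = 1 + 0.085 = 1.085
Expected damage = 500 * 1.085 = 542.50

542.50 damage


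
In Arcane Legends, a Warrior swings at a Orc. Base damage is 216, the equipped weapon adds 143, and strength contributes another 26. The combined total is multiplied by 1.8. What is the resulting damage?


Sum base + weapon + str = 216 + 143 + 26 = 385
Multiply by 1.8:
385 * 1.8 = 693.0

693.0 damage


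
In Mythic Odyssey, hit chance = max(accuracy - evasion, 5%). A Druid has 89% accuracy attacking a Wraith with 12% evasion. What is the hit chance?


accuracy - evasion = 89 - 12 = 77
Apply floor: max(77, 5) = 77
Hit chance = 77%

77%


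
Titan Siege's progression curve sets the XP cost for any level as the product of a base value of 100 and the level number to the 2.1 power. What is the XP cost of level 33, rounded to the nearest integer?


XP = 100 * level^2.1
Substitute level = 33:
XP = 100 * 33^2.1
= 100 * 1544.8249
= 154482

154482 XP


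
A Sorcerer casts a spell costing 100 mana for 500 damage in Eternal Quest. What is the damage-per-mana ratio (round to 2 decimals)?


Efficiency = damage / mana
= 500 / 100
= 5.00

5.00 dmg/mana


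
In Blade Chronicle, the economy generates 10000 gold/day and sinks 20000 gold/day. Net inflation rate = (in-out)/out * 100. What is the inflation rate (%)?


Net gold = 10000 - 20000 = -10000
Inflation rate = net / sunk * 100 = -10000 / 20000 * 100
= -0.5 * 100
= -50.00%

-50.00%


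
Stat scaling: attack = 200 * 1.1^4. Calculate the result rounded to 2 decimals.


value = base * growth^level
= 200 * 1.1^4
= 200 * 1.4641
= 292.82

292.82 attack


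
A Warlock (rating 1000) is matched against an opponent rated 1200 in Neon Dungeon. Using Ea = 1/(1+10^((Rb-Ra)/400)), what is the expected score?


Elo expected score: Ea = 1/(1 + 10^((Rb-Ra)/400))
Rb - Ra = 1200 - 1000 = 200
(Rb-Ra)/400 = 200/400 = 0.5
10^0.5 = 3.162278
Ea = 1/(1 + 3.162278) = 1/4.162278 = 0.2403

0.2403


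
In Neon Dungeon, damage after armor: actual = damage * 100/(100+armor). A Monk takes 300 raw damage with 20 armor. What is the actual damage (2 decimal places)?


actual = 300 * 100 / (100 + 20)
= 300 * 100 / 120
= 30000 / 120
= 250.00

250.00 damage


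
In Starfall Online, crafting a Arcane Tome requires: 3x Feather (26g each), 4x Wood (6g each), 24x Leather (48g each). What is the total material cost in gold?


Cost breakdown:
  Feather: 3 * 26 = 78
  Wood: 4 * 6 = 24
  Leather: 24 * 48 = 1152
Total = 78 + 24 + 1152 = 1254

1254 gold


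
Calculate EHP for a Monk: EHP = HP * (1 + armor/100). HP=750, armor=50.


EHP = 750 * (1 + 50/100)
= 750 * (1 + 0.5)
= 750 * 1.5
= 1125.0

1125.0 EHP


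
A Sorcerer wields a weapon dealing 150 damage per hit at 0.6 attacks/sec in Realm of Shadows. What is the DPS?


DPS = damage * attack_speed
= 150 * 0.6
= 90.0

90.0 DPS


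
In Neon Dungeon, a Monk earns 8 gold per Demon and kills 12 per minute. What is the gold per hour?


Gold per minute = 8 * 12 = 96
Gold per hour = 96 * 60 = 5760

5760 gold/hour


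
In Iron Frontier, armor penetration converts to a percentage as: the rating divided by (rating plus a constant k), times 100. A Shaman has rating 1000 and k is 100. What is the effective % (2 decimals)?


effective% = rating / (rating + k) * 100
= 1000 / (1000 + 100) * 100
= 1000 / 1100 * 100
= 0.909091 * 100
= 90.91%

90.91%


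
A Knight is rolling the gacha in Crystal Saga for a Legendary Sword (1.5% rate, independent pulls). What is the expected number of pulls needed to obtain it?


Expected pulls for a geometric distribution = 1/p = 100 / rate%
= 100 / 1.5
= 66.67

66.67 pulls


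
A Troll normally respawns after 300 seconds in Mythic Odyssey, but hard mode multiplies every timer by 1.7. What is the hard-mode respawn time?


Respawn time = base * multiplier
= 300 * 1.7
= 510.0 seconds

510.0 seconds


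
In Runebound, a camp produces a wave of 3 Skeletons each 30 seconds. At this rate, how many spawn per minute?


Spawns per minute = count * (60 / interval)
= 3 * (60 / 30)
= 3 * 2.0
= 6.0

6.0 per minute


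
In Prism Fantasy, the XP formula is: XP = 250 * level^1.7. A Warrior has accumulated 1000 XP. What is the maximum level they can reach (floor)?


XP = 250 * level^1.7, so level = (XP / 250)^(1/1.7)
= (1000 / 250)^(1/1.7)
= 4.0^0.5882
= 2.2602
Floor: level = 2

level 2


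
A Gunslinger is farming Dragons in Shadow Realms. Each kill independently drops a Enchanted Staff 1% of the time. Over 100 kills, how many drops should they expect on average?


Expected drops = kills * (drop_rate / 100)
= 100 * (1 / 100)
= 100 * 0.01
= 1.0

1.0 drops


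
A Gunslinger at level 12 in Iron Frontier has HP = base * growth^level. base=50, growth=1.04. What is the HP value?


value = base * growth^level
= 50 * 1.04^12
= 50 * 1.601032
= 80.05

80.05 HP


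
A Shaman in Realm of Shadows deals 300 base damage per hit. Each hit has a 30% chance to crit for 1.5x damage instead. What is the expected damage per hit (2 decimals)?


E[dmg] = base * (1 + crit_chance * (crit_mult - 1))
cc as decimal = 30/100 = 0.3
cm - 1 = 1.5 - 1 = 0.5
Bonus factor = 0.3 * 0.5 = 0.15
Total multiplier = 1 + 0.15 = 1.15
Expected damage = 300 * 1.15 = 345.00

345.00 damage


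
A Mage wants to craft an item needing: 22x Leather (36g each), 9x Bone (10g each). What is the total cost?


Cost breakdown:
  Leather: 22 * 36 = 792
  Bone: 9 * 10 = 90
Total = 792 + 90 = 882

882 gold


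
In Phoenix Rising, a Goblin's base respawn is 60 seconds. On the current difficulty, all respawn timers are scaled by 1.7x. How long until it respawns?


Respawn time = base * multiplier
= 60 * 1.7
= 102.0 seconds

102.0 seconds


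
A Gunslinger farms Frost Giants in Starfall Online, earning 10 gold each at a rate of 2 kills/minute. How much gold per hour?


Gold per minute = 10 * 2 = 20
Gold per hour = 20 * 60 = 1200

1200 gold/hour


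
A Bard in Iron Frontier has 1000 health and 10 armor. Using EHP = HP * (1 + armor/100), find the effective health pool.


EHP = 1000 * (1 + 10/100)
= 1000 * (1 + 0.1)
= 1000 * 1.1
= 1100.0

1100.0 EHP


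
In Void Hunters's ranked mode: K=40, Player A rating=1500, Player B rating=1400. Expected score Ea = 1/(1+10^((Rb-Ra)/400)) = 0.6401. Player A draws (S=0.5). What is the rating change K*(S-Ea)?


Elo update: delta = K * (S - Ea), where S = 0.5 (draws)
S - Ea = 0.5 - 0.6401 = -0.1401
Rating change = 40 * -0.1401
= -5.60

-5.60 rating points


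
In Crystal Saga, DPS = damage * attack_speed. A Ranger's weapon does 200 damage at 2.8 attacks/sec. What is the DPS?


DPS = damage * attack_speed
= 200 * 2.8
= 560.0

560.0 DPS


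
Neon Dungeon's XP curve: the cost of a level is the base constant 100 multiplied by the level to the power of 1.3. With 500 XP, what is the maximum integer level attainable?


XP = 100 * level^1.3, so level = (XP / 100)^(1/1.3)
= (500 / 100)^(1/1.3)
= 5.0^0.7692
= 3.4488
Floor: level = 3

level 3


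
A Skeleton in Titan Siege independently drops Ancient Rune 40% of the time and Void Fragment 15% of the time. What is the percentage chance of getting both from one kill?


For independent events, P(both) = P(A) * P(B)
= 40% * 15%
= 600 / 100 %
= 6.0%

6.0%


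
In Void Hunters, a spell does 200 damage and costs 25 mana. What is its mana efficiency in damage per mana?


Efficiency = damage / mana
= 200 / 25
= 8.00

8.00 dmg/mana


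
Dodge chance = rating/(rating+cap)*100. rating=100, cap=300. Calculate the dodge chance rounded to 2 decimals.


dodge% = 100 / (100 + 300) * 100
= 100 / 400 * 100
= 0.25 * 100
= 25.00%

25.00%


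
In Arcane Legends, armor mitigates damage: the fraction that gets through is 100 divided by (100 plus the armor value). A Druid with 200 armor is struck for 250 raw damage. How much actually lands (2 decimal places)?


actual = 250 * 100 / (100 + 200)
= 250 * 100 / 300
= 25000 / 300
= 83.33

83.33 damage


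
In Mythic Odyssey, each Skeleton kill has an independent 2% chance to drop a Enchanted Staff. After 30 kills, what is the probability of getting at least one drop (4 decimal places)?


P(at least one) = 1 - P(none) = 1 - (1-p)^n
p = 2/100 = 0.02
1 - p = 0.98
(1 - p)^30 = 0.98^30 = 0.545484
P(at least one) = 1 - 0.545484 = 0.4545

0.4545


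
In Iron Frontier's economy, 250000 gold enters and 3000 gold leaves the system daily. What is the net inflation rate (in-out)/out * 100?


Net gold = 250000 - 3000 = 247000
Inflation rate = net / sunk * 100 = 247000 / 3000 * 100
= 82.333333 * 100
= 8233.33%

8233.33%


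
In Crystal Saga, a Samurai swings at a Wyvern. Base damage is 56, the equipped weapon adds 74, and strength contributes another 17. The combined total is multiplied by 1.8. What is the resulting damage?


Sum base + weapon + str = 56 + 74 + 17 = 147
Multiply by 1.8:
147 * 1.8 = 264.6

264.6 damage


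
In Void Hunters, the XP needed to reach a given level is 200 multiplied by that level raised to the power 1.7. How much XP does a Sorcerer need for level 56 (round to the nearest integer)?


XP = 200 * level^1.7
Substitute level = 56:
XP = 200 * 56^1.7
= 200 * 937.3886
= 187478

187478 XP


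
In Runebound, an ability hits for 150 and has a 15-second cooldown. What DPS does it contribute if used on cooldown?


DPS = damage / cooldown
= 150 / 15
= 10.00

10.00 DPS


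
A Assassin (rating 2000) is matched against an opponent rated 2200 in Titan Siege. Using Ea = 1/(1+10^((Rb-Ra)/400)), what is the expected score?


Elo expected score: Ea = 1/(1 + 10^((Rb-Ra)/400))
Rb - Ra = 2200 - 2000 = 200
(Rb-Ra)/400 = 200/400 = 0.5
10^0.5 = 3.162278
Ea = 1/(1 + 3.162278) = 1/4.162278 = 0.2403

0.2403


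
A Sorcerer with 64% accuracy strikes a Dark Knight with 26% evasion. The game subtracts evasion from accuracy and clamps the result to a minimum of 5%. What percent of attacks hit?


accuracy - evasion = 64 - 26 = 38
Apply floor: max(38, 5) = 38
Hit chance = 38%

38%


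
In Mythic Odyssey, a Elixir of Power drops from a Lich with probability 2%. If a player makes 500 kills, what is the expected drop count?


Expected drops = kills * (drop_rate / 100)
= 500 * (2 / 100)
= 500 * 0.02
= 10.0

10.0 drops


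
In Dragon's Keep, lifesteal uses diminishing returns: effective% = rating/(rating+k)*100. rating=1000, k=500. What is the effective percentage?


effective% = rating / (rating + k) * 100
= 1000 / (1000 + 500) * 100
= 1000 / 1500 * 100
= 0.666667 * 100
= 66.67%

66.67%


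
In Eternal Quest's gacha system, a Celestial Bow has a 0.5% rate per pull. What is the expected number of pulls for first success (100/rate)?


Expected pulls for a geometric distribution = 1/p = 100 / rate%
= 100 / 0.5
= 200.0

200.0 pulls


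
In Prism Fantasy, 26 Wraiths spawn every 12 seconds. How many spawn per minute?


Spawns per minute = count * (60 / interval)
= 26 * (60 / 12)
= 26 * 5.0
= 130.0

130.0 per minute


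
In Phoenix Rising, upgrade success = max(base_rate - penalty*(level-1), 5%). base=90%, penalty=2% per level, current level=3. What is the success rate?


raw_rate = 90 - 2 * (3 - 1)
= 90 - 2 * 2
= 90 - 4
= 86
Apply floor: max(86, 5) = 86%

86%


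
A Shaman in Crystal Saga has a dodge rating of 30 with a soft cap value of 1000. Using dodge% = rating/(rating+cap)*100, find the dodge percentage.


dodge% = 30 / (30 + 1000) * 100
= 30 / 1030 * 100
= 0.029126 * 100
= 2.91%

2.91%


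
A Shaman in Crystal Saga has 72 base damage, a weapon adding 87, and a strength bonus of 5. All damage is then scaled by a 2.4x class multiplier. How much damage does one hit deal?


Sum base + weapon + str = 72 + 87 + 5 = 164
Multiply by 2.4:
164 * 2.4 = 393.6

393.6 damage


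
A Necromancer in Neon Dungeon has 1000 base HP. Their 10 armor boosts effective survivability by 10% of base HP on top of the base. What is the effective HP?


EHP = 1000 * (1 + 10/100)
= 1000 * (1 + 0.1)
= 1000 * 1.1
= 1100.0

1100.0 EHP


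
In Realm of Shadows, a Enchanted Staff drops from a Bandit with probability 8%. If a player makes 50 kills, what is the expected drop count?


Expected drops = kills * (drop_rate / 100)
= 50 * (8 / 100)
= 50 * 0.08
= 4.0

4.0 drops


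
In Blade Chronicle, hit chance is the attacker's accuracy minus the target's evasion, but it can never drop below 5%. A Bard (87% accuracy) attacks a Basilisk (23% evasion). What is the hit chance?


accuracy - evasion = 87 - 23 = 64
Apply floor: max(64, 5) = 64
Hit chance = 64%

64%


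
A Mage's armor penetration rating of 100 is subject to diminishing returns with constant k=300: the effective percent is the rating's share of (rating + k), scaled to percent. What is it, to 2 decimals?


effective% = rating / (rating + k) * 100
= 100 / (100 + 300) * 100
= 100 / 400 * 100
= 0.25 * 100
= 25.00%

25.00%


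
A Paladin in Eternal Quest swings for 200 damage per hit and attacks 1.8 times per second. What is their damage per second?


DPS = damage * attack_speed
= 200 * 1.8
= 360.0

360.0 DPS


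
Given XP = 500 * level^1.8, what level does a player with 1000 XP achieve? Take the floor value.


XP = 500 * level^1.8, so level = (XP / 500)^(1/1.8)
= (1000 / 500)^(1/1.8)
= 2.0^0.5556
= 1.4697
Floor: level = 1

level 1


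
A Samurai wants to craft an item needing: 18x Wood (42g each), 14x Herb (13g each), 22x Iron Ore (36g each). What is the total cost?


Cost breakdown:
  Wood: 18 * 42 = 756
  Herb: 14 * 13 = 182
  Iron Ore: 22 * 36 = 792
Total = 756 + 182 + 792 = 1730

1730 gold


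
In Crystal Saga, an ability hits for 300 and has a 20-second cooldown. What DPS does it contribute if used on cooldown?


DPS = damage / cooldown
= 300 / 20
= 15.00

15.00 DPS


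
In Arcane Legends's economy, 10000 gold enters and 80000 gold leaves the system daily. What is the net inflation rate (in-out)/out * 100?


Net gold = 10000 - 80000 = -70000
Inflation rate = net / sunk * 100 = -70000 / 80000 * 100
= -0.875 * 100
= -87.50%

-87.50%


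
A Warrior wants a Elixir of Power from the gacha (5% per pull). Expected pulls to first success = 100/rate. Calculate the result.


Expected pulls for a geometric distribution = 1/p = 100 / rate%
= 100 / 5
= 20.0

20.0 pulls


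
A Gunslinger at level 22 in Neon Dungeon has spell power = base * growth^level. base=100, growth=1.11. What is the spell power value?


value = base * growth^level
= 100 * 1.11^22
= 100 * 9.933574
= 993.36

993.36 spell power


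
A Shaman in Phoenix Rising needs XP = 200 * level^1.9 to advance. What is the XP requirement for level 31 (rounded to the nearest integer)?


XP = 200 * level^1.9
Substitute level = 31:
XP = 200 * 31^1.9
= 200 * 681.6905
= 136338

136338 XP


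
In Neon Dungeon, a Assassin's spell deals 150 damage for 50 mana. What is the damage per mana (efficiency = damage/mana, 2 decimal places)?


Efficiency = damage / mana
= 150 / 50
= 3.00

3.00 dmg/mana


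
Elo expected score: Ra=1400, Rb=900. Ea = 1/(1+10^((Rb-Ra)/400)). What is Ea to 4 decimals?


Elo expected score: Ea = 1/(1 + 10^((Rb-Ra)/400))
Rb - Ra = 900 - 1400 = -500
(Rb-Ra)/400 = -500/400 = -1.25
10^-1.25 = 0.056234
Ea = 1/(1 + 0.056234) = 1/1.056234 = 0.9468

0.9468


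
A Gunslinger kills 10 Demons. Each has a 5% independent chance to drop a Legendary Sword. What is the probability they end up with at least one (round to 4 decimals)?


P(at least one) = 1 - P(none) = 1 - (1-p)^n
p = 5/100 = 0.05
1 - p = 0.95
(1 - p)^10 = 0.95^10 = 0.598737
P(at least one) = 1 - 0.598737 = 0.4013

0.4013


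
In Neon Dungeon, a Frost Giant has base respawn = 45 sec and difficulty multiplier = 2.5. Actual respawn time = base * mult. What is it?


Respawn time = base * multiplier
= 45 * 2.5
= 112.5 seconds

112.5 seconds


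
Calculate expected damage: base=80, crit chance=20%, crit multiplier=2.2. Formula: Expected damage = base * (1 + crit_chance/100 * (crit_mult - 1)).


E[dmg] = base * (1 + crit_chance * (crit_mult - 1))
cc as decimal = 20/100 = 0.2
cm - 1 = 2.2 - 1 = 1.2
Bonus factor = 0.2 * 1.2 = 0.24
Total multiplier = 1 + 0.24 = 1.24
Expected damage = 80 * 1.24 = 99.20

99.20 damage


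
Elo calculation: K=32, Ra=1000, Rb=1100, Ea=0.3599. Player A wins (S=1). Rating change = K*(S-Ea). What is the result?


Elo update: delta = K * (S - Ea), where S = 1 (wins)
S - Ea = 1 - 0.3599 = 0.6401
Rating change = 32 * 0.6401
= 20.48

20.48 rating points


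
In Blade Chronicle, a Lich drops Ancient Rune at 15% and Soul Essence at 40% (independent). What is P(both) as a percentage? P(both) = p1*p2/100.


For independent events, P(both) = P(A) * P(B)
= 15% * 40%
= 600 / 100 %
= 6.0%

6.0%


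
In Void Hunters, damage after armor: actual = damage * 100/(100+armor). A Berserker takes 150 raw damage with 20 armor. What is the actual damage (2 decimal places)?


actual = 150 * 100 / (100 + 20)
= 150 * 100 / 120
= 15000 / 120
= 125.00

125.00 damage


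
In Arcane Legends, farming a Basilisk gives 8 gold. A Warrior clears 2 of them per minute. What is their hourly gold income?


Gold per minute = 8 * 2 = 16
Gold per hour = 16 * 60 = 960

960 gold/hour


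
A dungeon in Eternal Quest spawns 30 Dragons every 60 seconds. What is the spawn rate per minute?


Spawns per minute = count * (60 / interval)
= 30 * (60 / 60)
= 30 * 1.0
= 30.0

30.0 per minute


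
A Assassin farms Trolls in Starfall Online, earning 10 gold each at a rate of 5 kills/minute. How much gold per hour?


Gold per minute = 10 * 5 = 50
Gold per hour = 50 * 60 = 3000

3000 gold/hour


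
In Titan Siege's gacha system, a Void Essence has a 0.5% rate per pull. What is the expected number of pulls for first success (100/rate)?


Expected pulls for a geometric distribution = 1/p = 100 / rate%
= 100 / 0.5
= 200.0

200.0 pulls


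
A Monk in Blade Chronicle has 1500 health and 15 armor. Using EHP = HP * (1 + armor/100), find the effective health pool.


EHP = 1500 * (1 + 15/100)
= 1500 * (1 + 0.15)
= 1500 * 1.15
= 1725.0

1725.0 EHP


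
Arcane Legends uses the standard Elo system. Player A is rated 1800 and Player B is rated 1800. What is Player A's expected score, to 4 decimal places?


Elo expected score: Ea = 1/(1 + 10^((Rb-Ra)/400))
Rb - Ra = 1800 - 1800 = 0
(Rb-Ra)/400 = 0/400 = 0.0
10^0.0 = 1.0
Ea = 1/(1 + 1.0) = 1/2.0 = 0.5000

0.5000


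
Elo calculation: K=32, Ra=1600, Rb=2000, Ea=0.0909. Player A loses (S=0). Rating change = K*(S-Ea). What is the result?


Elo update: delta = K * (S - Ea), where S = 0 (loses)
S - Ea = 0 - 0.0909 = -0.0909
Rating change = 32 * -0.0909
= -2.91

-2.91 rating points


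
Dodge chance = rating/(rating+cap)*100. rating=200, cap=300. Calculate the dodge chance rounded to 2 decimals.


dodge% = 200 / (200 + 300) * 100
= 200 / 500 * 100
= 0.4 * 100
= 40.00%

40.00%


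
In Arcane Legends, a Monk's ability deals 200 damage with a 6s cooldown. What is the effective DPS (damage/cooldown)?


DPS = damage / cooldown
= 200 / 6
= 33.33

33.33 DPS


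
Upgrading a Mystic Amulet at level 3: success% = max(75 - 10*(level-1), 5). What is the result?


raw_rate = 75 - 10 * (3 - 1)
= 75 - 10 * 2
= 75 - 20
= 55
Apply floor: max(55, 5) = 55%

55%


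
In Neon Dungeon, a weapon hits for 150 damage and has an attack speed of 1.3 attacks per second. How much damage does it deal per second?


DPS = damage * attack_speed
= 150 * 1.3
= 195.0

195.0 DPS


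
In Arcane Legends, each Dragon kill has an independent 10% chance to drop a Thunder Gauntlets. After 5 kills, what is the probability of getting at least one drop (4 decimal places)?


P(at least one) = 1 - P(none) = 1 - (1-p)^n
p = 10/100 = 0.1
1 - p = 0.9
(1 - p)^5 = 0.9^5 = 0.590490
P(at least one) = 1 - 0.590490 = 0.4095

0.4095


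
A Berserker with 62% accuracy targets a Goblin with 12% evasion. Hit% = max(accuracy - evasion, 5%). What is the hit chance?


accuracy - evasion = 62 - 12 = 50
Apply floor: max(50, 5) = 50
Hit chance = 50%

50%


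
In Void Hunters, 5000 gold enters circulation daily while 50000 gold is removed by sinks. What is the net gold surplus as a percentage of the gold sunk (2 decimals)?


Net gold = 5000 - 50000 = -45000
Inflation rate = net / sunk * 100 = -45000 / 50000 * 100
= -0.9 * 100
= -90.00%

-90.00%


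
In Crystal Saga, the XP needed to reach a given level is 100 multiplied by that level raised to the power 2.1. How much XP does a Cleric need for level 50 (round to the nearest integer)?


XP = 100 * level^2.1
Substitute level = 50:
XP = 100 * 50^2.1
= 100 * 3696.8941
= 369689

369689 XP


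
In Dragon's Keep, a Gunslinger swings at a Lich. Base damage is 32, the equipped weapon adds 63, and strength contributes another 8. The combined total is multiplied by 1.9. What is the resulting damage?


Sum base + weapon + str = 32 + 63 + 8 = 103
Multiply by 1.9:
103 * 1.9 = 195.7

195.7 damage


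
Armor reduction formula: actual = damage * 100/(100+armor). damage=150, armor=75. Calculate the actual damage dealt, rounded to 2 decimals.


actual = 150 * 100 / (100 + 75)
= 150 * 100 / 175
= 15000 / 175
= 85.71

85.71 damage


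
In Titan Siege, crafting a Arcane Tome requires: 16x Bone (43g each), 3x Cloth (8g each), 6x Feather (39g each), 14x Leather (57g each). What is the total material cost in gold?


Cost breakdown:
  Bone: 16 * 43 = 688
  Cloth: 3 * 8 = 24
  Feather: 6 * 39 = 234
  Leather: 14 * 57 = 798
Total = 688 + 24 + 234 + 798 = 1744

1744 gold


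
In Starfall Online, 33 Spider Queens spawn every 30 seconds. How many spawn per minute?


Spawns per minute = count * (60 / interval)
= 33 * (60 / 30)
= 33 * 2.0
= 66.0

66.0 per minute


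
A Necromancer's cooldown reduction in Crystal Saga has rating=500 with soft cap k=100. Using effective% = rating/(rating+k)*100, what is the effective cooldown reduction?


effective% = rating / (rating + k) * 100
= 500 / (500 + 100) * 100
= 500 / 600 * 100
= 0.833333 * 100
= 83.33%

83.33%


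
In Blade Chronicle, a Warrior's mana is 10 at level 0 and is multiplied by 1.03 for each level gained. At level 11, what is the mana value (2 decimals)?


value = base * growth^level
= 10 * 1.03^11
= 10 * 1.384234
= 13.84

13.84 mana


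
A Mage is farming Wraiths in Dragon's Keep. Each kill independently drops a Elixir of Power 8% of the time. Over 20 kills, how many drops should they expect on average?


Expected drops = kills * (drop_rate / 100)
= 20 * (8 / 100)
= 20 * 0.08
= 1.6

1.6 drops


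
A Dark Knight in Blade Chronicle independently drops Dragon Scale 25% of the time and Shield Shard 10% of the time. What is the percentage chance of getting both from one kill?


For independent events, P(both) = P(A) * P(B)
= 25% * 10%
= 250 / 100 %
= 2.5%

2.5%


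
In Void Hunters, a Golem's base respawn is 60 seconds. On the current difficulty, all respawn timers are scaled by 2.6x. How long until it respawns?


Respawn time = base * multiplier
= 60 * 2.6
= 156.0 seconds

156.0 seconds


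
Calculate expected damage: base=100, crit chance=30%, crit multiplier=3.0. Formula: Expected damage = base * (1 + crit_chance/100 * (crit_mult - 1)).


E[dmg] = base * (1 + crit_chance * (crit_mult - 1))
cc as decimal = 30/100 = 0.3
cm - 1 = 3.0 - 1 = 2.0
Bonus factor = 0.3 * 2.0 = 0.6
Total multiplier = 1 + 0.6 = 1.6
Expected damage = 100 * 1.6 = 160.00

160.00 damage


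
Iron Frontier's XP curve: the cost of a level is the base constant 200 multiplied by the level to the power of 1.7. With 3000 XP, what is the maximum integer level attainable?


XP = 200 * level^1.7, so level = (XP / 200)^(1/1.7)
= (3000 / 200)^(1/1.7)
= 15.0^0.5882
= 4.9183
Floor: level = 4

level 4


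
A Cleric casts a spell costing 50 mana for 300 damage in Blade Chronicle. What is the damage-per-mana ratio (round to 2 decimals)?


Efficiency = damage / mana
= 300 / 50
= 6.00

6.00 dmg/mana


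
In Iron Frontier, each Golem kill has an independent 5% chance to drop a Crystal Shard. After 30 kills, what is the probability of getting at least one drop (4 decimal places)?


P(at least one) = 1 - P(none) = 1 - (1-p)^n
p = 5/100 = 0.05
1 - p = 0.95
(1 - p)^30 = 0.95^30 = 0.214639
P(at least one) = 1 - 0.214639 = 0.7854

0.7854


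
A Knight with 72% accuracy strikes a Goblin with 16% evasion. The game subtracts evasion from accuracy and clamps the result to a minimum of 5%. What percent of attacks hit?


accuracy - evasion = 72 - 16 = 56
Apply floor: max(56, 5) = 56
Hit chance = 56%

56%


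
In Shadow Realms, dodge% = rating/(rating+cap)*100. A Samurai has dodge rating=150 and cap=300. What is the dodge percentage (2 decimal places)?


dodge% = 150 / (150 + 300) * 100
= 150 / 450 * 100
= 0.333333 * 100
= 33.33%

33.33%


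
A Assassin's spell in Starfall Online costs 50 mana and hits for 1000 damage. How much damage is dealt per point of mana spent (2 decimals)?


Efficiency = damage / mana
= 1000 / 50
= 20.00

20.00 dmg/mana


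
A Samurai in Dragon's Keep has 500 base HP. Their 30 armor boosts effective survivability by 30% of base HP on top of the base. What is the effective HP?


EHP = 500 * (1 + 30/100)
= 500 * (1 + 0.3)
= 500 * 1.3
= 650.0

650.0 EHP
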